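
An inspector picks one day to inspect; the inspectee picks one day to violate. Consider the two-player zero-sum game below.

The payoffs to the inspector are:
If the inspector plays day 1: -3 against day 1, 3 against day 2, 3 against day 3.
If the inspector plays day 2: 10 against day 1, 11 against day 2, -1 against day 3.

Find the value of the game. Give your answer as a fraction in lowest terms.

27/17

Column day 2 is strictly dominated by day 1 for the inspectee (it gives the inspector more in every row).
The remaining 2×2 game on (day 1, day 2) × (day 1, day 3) has no saddle point. Let the inspector play day 1 with probability p; indifference gives −3p + 10(1−p) = 3p − (1−p), so p = 11/17.
Similarly the inspectee's optimal q on day 1 is 4/17, and the value is -3·(4/17) + (3)·(13/17) = 27/17.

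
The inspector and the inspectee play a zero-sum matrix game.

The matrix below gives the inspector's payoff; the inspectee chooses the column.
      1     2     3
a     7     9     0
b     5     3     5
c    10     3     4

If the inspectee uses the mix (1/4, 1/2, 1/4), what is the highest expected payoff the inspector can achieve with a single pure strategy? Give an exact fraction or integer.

a: (7)·(1/4) + (9)·(1/2) + (0)·(1/4) = 25/4.
b: (5)·(1/4) + (3)·(1/2) + (5)·(1/4) = 4.
c: (10)·(1/4) + (3)·(1/2) + (4)·(1/4) = 5.
The best pure response is a with expected payoff 25/4.

25/4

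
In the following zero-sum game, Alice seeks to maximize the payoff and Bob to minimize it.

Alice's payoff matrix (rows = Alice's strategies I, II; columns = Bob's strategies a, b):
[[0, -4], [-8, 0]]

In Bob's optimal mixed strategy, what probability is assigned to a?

Row minima are -4 and -8, so Alice's maximin is -4; column maxima are 0 and 0, so Bob's minimax is 0. These differ, so the equilibrium is in mixed strategies.
Let Bob play a with probability q. Alice is indifferent when −4(1−q) = −8q, giving q = 1/3.

1/3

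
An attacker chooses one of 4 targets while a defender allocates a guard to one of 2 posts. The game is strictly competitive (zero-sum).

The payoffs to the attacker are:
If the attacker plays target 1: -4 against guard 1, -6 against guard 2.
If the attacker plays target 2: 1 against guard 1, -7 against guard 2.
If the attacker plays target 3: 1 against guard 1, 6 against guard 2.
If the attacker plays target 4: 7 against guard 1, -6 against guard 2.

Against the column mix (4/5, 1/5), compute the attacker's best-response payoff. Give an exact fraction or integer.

22/5

target 1: (-4)·(4/5) + (-6)·(1/5) = -22/5.
target 2: (1)·(4/5) + (-7)·(1/5) = -3/5.
target 3: (1)·(4/5) + (6)·(1/5) = 2.
target 4: (7)·(4/5) + (-6)·(1/5) = 22/5.
The best pure response is target 4 with expected payoff 22/5.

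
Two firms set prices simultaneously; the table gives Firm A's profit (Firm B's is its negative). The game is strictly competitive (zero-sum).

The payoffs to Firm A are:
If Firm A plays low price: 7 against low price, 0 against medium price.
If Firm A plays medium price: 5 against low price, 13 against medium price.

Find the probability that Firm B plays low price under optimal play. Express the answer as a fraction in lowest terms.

13/15

Row minima are 0 and 5, so Firm A's maximin is 5; column maxima are 7 and 13, so Firm B's minimax is 7. These differ, so the equilibrium is in mixed strategies.
Let Firm B play low price with probability q. Firm A is indifferent when 7q = 5q + 13(1−q), giving q = 13/15.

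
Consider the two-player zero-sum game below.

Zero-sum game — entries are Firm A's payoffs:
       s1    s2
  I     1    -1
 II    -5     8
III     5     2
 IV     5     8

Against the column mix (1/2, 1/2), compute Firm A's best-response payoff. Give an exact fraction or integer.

I: (1)·(1/2) + (-1)·(1/2) = 0.
II: (-5)·(1/2) + (8)·(1/2) = 3/2.
III: (5)·(1/2) + (2)·(1/2) = 7/2.
IV: (5)·(1/2) + (8)·(1/2) = 13/2.
The best pure response is IV with expected payoff 13/2.

13/2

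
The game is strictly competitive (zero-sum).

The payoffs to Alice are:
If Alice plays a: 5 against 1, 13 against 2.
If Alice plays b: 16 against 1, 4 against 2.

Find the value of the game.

Row minima are 5 and 4, so Alice's maximin is 5; column maxima are 16 and 13, so Bob's minimax is 13. These differ, so the equilibrium is in mixed strategies.
Let Alice play a with probability p. Bob is indifferent when 5p + 16(1−p) = 13p + 4(1−p), giving p = 3/5.
Let Bob play 1 with probability q. Alice is indifferent when 5q + 13(1−q) = 16q + 4(1−q), giving q = 9/20.
The value is 5·(9/20) + (13)·(11/20) = 47/5.

47/5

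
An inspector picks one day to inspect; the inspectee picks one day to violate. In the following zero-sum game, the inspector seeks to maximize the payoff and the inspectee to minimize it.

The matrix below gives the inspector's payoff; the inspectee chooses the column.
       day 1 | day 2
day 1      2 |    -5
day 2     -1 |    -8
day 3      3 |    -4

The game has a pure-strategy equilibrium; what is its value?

-4

Row minima: -5, -8, -4 → the inspector's maximin is -4.
Column maxima: 3, -4 → the inspectee's minimax is -4.
They coincide at (day 3, day 2), so the value is -4.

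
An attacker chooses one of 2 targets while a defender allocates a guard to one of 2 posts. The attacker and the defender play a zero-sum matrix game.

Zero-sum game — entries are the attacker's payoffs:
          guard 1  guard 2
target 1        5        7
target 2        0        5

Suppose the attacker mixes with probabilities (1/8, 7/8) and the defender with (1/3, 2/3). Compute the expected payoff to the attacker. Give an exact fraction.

Against (1/3, 2/3), each row's expected payoff is target 1: 19/3; target 2: 10/3.
Taking the (1/8, 7/8)-weighted average: (1/8)·(19/3) + (7/8)·(10/3) = 89/24.

89/24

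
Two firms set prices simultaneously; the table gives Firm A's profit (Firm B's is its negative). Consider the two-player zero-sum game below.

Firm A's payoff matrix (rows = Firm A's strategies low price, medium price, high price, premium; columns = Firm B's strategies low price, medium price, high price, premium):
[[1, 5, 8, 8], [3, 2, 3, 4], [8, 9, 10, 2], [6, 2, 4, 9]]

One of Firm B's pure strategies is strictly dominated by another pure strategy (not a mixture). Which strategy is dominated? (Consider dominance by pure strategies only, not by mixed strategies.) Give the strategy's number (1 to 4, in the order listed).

Firm B prefers columns that give Firm A less. Compare high price with medium price: 5 < 8, 2 < 3, 9 < 10, 2 < 4.
So medium price strictly dominates high price for Firm B; high price is strictly dominated.

3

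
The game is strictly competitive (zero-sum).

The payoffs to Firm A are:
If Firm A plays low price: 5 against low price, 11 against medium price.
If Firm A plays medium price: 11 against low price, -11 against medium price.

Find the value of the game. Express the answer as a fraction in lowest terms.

Row minima are 5 and -11, so Firm A's maximin is 5; column maxima are 11 and 11, so Firm B's minimax is 11. These differ, so the equilibrium is in mixed strategies.
Let Firm A play low price with probability p. Firm B is indifferent when 5p + 11(1−p) = 11p − 11(1−p), giving p = 11/14.
Let Firm B play low price with probability q. Firm A is indifferent when 5q + 11(1−q) = 11q − 11(1−q), giving q = 11/14.
The value is 5·(11/14) + (11)·(3/14) = 44/7.

44/7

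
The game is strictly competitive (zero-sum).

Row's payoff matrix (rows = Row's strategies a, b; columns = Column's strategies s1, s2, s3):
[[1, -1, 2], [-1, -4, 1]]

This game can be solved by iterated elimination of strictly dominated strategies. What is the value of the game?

-1

Row b is strictly dominated by row a (1>-1, -1>-4, 2>1); eliminate b.
Column s3 is strictly dominated by s1 for Column (1<2); eliminate s3.
Column s1 is strictly dominated by s2 for Column (-1<1); eliminate s1.
Only (a, s2) remains, with payoff -1.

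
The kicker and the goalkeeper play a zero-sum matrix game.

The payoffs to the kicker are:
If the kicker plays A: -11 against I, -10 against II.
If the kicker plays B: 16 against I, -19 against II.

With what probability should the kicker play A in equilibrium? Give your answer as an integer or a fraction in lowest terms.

35/36

Row minima are -11 and -19, so the kicker's maximin is -11; column maxima are 16 and -10, so the goalkeeper's minimax is -10. These differ, so the equilibrium is in mixed strategies.
Let the kicker play A with probability p. The goalkeeper is indifferent when −11p + 16(1−p) = −10p − 19(1−p), giving p = 35/36.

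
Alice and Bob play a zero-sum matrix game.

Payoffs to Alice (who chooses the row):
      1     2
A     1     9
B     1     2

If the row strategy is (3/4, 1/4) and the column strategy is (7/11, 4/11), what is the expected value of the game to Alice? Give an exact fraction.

Against (7/11, 4/11), each row's expected payoff is A: 43/11; B: 15/11.
Taking the (3/4, 1/4)-weighted average: (3/4)·(43/11) + (1/4)·(15/11) = 36/11.

36/11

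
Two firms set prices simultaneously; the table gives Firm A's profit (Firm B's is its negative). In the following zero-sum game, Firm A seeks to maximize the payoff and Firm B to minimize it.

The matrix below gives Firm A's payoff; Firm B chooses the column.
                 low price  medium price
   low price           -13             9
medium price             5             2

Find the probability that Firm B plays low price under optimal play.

Row minima are -13 and 2, so Firm A's maximin is 2; column maxima are 5 and 9, so Firm B's minimax is 5. These differ, so the equilibrium is in mixed strategies.
Let Firm B play low price with probability q. Firm A is indifferent when −13q + 9(1−q) = 5q + 2(1−q), giving q = 7/25.

7/25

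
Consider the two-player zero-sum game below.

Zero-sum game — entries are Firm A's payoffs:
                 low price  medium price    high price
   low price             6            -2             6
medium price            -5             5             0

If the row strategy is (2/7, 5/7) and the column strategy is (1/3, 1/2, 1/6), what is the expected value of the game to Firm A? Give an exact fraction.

7/6

Against (1/3, 1/2, 1/6), each row's expected payoff is low price: 2; medium price: 5/6.
Taking the (2/7, 5/7)-weighted average: (2/7)·(2) + (5/7)·(5/6) = 7/6.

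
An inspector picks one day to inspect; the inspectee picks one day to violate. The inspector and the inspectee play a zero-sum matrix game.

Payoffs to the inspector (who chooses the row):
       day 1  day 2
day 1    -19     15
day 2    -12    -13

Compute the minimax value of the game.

-61/5

Row minima are -19 and -13, so the inspector's maximin is -13; column maxima are -12 and 15, so the inspectee's minimax is -12. These differ, so the equilibrium is in mixed strategies.
Let the inspector play day 1 with probability p. The inspectee is indifferent when −19p − 12(1−p) = 15p − 13(1−p), giving p = 1/35.
Let the inspectee play day 1 with probability q. The inspector is indifferent when −19q + 15(1−q) = −12q − 13(1−q), giving q = 4/5.
The value is -19·(4/5) + (15)·(1/5) = -61/5.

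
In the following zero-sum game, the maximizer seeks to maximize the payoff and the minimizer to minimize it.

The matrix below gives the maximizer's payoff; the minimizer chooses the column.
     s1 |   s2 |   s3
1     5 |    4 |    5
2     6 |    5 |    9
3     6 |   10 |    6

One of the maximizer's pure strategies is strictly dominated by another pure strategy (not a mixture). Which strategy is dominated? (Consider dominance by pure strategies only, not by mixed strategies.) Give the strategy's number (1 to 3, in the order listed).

Compare 1 with 2: 6 > 5, 5 > 4, 9 > 5.
So 2 strictly dominates 1 for the maximizer; 1 is strictly dominated.

1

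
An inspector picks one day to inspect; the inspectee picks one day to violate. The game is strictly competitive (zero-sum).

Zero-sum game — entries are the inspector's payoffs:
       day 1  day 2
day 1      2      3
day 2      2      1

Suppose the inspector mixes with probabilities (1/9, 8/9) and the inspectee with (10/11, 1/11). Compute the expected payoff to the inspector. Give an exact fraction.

Against (10/11, 1/11), each row's expected payoff is day 1: 23/11; day 2: 21/11.
Taking the (1/9, 8/9)-weighted average: (1/9)·(23/11) + (8/9)·(21/11) = 191/99.

191/99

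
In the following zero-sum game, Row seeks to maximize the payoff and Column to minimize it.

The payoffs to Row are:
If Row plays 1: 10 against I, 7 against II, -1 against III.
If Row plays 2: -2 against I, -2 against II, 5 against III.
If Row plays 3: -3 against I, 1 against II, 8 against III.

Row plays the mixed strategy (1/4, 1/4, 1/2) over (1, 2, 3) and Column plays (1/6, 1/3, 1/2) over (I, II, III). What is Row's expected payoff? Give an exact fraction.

Against (1/6, 1/3, 1/2), each row's expected payoff is 1: 7/2; 2: 3/2; 3: 23/6.
Taking the (1/4, 1/4, 1/2)-weighted average: (1/4)·(7/2) + (1/4)·(3/2) + (1/2)·(23/6) = 19/6.

19/6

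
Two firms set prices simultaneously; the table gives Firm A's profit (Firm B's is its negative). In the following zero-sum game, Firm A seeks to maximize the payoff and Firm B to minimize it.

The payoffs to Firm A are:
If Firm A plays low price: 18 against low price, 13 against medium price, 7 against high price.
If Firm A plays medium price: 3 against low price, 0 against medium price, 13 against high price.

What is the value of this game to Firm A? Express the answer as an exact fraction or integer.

169/19

Column low price is strictly dominated by medium price for Firm B (it gives Firm A more in every row).
The remaining 2×2 game on (low price, medium price) × (medium price, high price) has no saddle point. Let Firm A play low price with probability p; indifference gives 13p = 7p + 13(1−p), so p = 13/19.
Similarly Firm B's optimal q on medium price is 6/19, and the value is 13·(6/19) + (7)·(13/19) = 169/19.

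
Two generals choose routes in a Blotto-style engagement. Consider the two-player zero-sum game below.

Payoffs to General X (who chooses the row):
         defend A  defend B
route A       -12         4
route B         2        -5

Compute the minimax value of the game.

Row minima are -12 and -5, so General X's maximin is -5; column maxima are 2 and 4, so General Y's minimax is 2. These differ, so the equilibrium is in mixed strategies.
Let General X play route A with probability p. General Y is indifferent when −12p + 2(1−p) = 4p − 5(1−p), giving p = 7/23.
Let General Y play defend A with probability q. General X is indifferent when −12q + 4(1−q) = 2q − 5(1−q), giving q = 9/23.
The value is -12·(9/23) + (4)·(14/23) = -52/23.

-52/23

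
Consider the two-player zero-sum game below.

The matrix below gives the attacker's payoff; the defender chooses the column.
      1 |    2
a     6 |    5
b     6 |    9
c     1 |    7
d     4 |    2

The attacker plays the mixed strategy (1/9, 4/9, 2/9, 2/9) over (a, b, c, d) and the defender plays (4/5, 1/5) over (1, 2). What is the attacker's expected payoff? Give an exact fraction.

Against (4/5, 1/5), each row's expected payoff is a: 29/5; b: 33/5; c: 11/5; d: 18/5.
Taking the (1/9, 4/9, 2/9, 2/9)-weighted average: (1/9)·(29/5) + (4/9)·(33/5) + (2/9)·(11/5) + (2/9)·(18/5) = 73/15.

73/15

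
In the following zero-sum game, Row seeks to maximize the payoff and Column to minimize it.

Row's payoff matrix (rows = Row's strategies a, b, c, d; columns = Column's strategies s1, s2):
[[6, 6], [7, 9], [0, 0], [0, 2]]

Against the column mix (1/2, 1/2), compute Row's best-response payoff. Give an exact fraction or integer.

a: (6)·(1/2) + (6)·(1/2) = 6.
b: (7)·(1/2) + (9)·(1/2) = 8.
c: (0)·(1/2) + (0)·(1/2) = 0.
d: (0)·(1/2) + (2)·(1/2) = 1.
The best pure response is b with expected payoff 8.

8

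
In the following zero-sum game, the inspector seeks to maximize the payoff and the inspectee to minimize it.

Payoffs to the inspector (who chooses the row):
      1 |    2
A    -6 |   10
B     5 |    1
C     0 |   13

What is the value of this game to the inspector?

65/17

Row A is strictly dominated by row C, so the inspector never plays it.
The remaining 2×2 game on (B, C) × (1, 2) has no saddle point. Let the inspector play B with probability p; indifference gives 5p = p + 13(1−p), so p = 13/17.
Similarly the inspectee's optimal q on 1 is 12/17, and the value is 5·(12/17) + (1)·(5/17) = 65/17.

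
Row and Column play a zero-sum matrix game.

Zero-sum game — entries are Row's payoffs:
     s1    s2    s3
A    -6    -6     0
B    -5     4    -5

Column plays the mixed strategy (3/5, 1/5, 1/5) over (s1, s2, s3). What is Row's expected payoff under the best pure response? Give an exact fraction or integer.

-16/5

A: (-6)·(3/5) + (-6)·(1/5) + (0)·(1/5) = -24/5.
B: (-5)·(3/5) + (4)·(1/5) + (-5)·(1/5) = -16/5.
The best pure response is B with expected payoff -16/5.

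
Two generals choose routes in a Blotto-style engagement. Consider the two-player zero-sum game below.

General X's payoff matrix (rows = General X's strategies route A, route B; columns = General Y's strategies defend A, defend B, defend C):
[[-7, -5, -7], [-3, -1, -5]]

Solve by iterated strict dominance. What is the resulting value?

-5

Row route A is strictly dominated by row route B (-3>-7, -1>-5, -5>-7); eliminate route A.
Column defend A is strictly dominated by defend C for General Y (-5<-3); eliminate defend A.
Column defend B is strictly dominated by defend C for General Y (-5<-1); eliminate defend B.
Only (route B, defend C) remains, with payoff -5.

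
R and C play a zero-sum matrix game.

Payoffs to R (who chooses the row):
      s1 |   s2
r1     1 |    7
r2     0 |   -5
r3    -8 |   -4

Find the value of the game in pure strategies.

1

Row minima: 1, -5, -8 → R's maximin is 1.
Column maxima: 1, 7 → C's minimax is 1.
They coincide at (r1, s1), so the value is 1.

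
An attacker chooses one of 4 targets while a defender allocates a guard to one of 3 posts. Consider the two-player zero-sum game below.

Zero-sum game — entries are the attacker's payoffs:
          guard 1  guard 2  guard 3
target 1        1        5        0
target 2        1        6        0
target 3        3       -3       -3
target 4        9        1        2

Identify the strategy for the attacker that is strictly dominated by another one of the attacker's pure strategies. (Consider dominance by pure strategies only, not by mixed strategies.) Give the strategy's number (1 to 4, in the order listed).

Compare target 3 with target 4: 9 > 3, 1 > -3, 2 > -3.
So target 4 strictly dominates target 3 for the attacker; target 3 is strictly dominated.

3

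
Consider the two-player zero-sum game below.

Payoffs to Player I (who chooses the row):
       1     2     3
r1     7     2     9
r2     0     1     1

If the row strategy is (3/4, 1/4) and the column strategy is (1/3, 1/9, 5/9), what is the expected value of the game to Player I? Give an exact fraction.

35/6

Against (1/3, 1/9, 5/9), each row's expected payoff is r1: 68/9; r2: 2/3.
Taking the (3/4, 1/4)-weighted average: (3/4)·(68/9) + (1/4)·(2/3) = 35/6.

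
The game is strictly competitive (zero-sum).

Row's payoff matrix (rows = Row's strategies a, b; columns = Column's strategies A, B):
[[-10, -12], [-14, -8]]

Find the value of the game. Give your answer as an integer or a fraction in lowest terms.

Row minima are -12 and -14, so Row's maximin is -12; column maxima are -10 and -8, so Column's minimax is -10. These differ, so the equilibrium is in mixed strategies.
Let Row play a with probability p. Column is indifferent when −10p − 14(1−p) = −12p − 8(1−p), giving p = 3/4.
Let Column play A with probability q. Row is indifferent when −10q − 12(1−q) = −14q − 8(1−q), giving q = 1/2.
The value is -10·(1/2) + (-12)·(1/2) = -11.

-11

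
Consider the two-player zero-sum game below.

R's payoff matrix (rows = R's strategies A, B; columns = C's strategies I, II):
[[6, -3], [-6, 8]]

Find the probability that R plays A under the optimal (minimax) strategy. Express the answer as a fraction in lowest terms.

Row minima are -3 and -6, so R's maximin is -3; column maxima are 6 and 8, so C's minimax is 6. These differ, so the equilibrium is in mixed strategies.
Let R play A with probability p. C is indifferent when 6p − 6(1−p) = −3p + 8(1−p), giving p = 14/23.

14/23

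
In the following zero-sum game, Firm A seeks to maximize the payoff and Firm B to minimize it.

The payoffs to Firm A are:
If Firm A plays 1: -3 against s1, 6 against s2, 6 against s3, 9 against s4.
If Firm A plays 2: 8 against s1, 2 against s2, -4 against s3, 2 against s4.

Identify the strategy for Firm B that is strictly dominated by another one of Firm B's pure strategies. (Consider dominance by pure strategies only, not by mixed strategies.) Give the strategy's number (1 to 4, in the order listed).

Firm B prefers columns that give Firm A less. Compare s4 with s3: 6 < 9, -4 < 2.
So s3 strictly dominates s4 for Firm B; s4 is strictly dominated.

4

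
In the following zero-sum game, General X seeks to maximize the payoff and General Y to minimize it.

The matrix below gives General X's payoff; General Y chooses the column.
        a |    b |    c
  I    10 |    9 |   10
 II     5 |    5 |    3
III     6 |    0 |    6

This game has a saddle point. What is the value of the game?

Row minima: 9, 3, 0 → General X's maximin is 9.
Column maxima: 10, 9, 10 → General Y's minimax is 9.
They coincide at (I, b), so the value is 9.

9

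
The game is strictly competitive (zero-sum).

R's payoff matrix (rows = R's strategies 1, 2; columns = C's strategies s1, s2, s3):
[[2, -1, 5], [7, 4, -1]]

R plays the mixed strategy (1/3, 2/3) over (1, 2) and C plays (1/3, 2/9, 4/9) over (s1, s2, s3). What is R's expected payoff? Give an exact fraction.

Against (1/3, 2/9, 4/9), each row's expected payoff is 1: 8/3; 2: 25/9.
Taking the (1/3, 2/3)-weighted average: (1/3)·(8/3) + (2/3)·(25/9) = 74/27.

74/27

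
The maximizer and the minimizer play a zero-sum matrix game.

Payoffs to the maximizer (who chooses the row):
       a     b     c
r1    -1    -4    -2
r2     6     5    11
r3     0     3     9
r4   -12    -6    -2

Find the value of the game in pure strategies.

Row minima: -4, 5, 0, -12 → the maximizer's maximin is 5.
Column maxima: 6, 5, 11 → the minimizer's minimax is 5.
They coincide at (r2, b), so the value is 5.

5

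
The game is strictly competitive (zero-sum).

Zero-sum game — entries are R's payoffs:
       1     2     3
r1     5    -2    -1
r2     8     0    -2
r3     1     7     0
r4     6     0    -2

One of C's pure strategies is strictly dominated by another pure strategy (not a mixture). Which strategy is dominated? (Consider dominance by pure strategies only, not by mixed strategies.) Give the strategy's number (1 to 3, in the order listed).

1

C prefers columns that give R less. Compare 1 with 3: -1 < 5, -2 < 8, 0 < 1, -2 < 6.
So 3 strictly dominates 1 for C; 1 is strictly dominated.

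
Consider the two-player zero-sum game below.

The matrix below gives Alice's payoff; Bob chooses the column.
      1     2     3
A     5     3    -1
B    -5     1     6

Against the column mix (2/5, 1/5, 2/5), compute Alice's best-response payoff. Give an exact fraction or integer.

A: (5)·(2/5) + (3)·(1/5) + (-1)·(2/5) = 11/5.
B: (-5)·(2/5) + (1)·(1/5) + (6)·(2/5) = 3/5.
The best pure response is A with expected payoff 11/5.

11/5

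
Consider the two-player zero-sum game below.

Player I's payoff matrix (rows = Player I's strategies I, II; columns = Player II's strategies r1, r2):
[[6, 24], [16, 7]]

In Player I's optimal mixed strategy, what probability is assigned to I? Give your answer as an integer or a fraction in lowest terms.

1/3

Row minima are 6 and 7, so Player I's maximin is 7; column maxima are 16 and 24, so Player II's minimax is 16. These differ, so the equilibrium is in mixed strategies.
Let Player I play I with probability p. Player II is indifferent when 6p + 16(1−p) = 24p + 7(1−p), giving p = 1/3.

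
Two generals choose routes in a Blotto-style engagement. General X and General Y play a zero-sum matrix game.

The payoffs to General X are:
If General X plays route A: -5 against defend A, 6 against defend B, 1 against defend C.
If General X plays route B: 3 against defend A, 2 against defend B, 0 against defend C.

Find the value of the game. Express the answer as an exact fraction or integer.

Column defend B is strictly dominated by defend C for General Y (it gives General X more in every row).
The remaining 2×2 game on (route A, route B) × (defend A, defend C) has no saddle point. Let General X play route A with probability p; indifference gives −5p + 3(1−p) = p, so p = 1/3.
Similarly General Y's optimal q on defend A is 1/9, and the value is -5·(1/9) + (1)·(8/9) = 1/3.

1/3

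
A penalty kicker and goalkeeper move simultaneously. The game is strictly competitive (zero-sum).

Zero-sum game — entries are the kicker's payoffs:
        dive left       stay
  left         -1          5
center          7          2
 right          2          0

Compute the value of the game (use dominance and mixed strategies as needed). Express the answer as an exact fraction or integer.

37/11

Row right is strictly dominated by row center, so the kicker never plays it.
The remaining 2×2 game on (left, center) × (dive left, stay) has no saddle point. Let the kicker play left with probability p; indifference gives −p + 7(1−p) = 5p + 2(1−p), so p = 5/11.
Similarly the goalkeeper's optimal q on dive left is 3/11, and the value is -1·(3/11) + (5)·(8/11) = 37/11.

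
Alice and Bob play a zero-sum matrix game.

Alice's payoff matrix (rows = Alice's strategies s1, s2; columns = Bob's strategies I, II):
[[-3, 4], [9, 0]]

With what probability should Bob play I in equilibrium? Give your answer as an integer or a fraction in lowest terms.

Row minima are -3 and 0, so Alice's maximin is 0; column maxima are 9 and 4, so Bob's minimax is 4. These differ, so the equilibrium is in mixed strategies.
Let Bob play I with probability q. Alice is indifferent when −3q + 4(1−q) = 9q, giving q = 1/4.

1/4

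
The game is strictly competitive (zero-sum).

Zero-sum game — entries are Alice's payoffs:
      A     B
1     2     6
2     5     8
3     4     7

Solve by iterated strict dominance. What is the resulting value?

Column B is strictly dominated by A for Bob (2<6, 5<8, 4<7); eliminate B.
Row 1 is strictly dominated by row 2 (5>2); eliminate 1.
Row 3 is strictly dominated by row 2 (5>4); eliminate 3.
Only (2, A) remains, with payoff 5.

5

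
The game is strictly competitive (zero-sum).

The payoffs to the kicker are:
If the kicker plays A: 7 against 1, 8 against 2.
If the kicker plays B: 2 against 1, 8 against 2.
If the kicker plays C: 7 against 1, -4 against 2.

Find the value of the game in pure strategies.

7

Row minima: 7, 2, -4 → the kicker's maximin is 7.
Column maxima: 7, 8 → the goalkeeper's minimax is 7.
They coincide at (A, 1), so the value is 7.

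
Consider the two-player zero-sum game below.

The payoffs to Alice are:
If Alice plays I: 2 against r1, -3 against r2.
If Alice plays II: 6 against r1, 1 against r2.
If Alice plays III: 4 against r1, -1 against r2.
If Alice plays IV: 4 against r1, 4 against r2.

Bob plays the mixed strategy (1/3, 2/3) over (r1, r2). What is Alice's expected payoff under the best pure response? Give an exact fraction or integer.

4

I: (2)·(1/3) + (-3)·(2/3) = -4/3.
II: (6)·(1/3) + (1)·(2/3) = 8/3.
III: (4)·(1/3) + (-1)·(2/3) = 2/3.
IV: (4)·(1/3) + (4)·(2/3) = 4.
The best pure response is IV with expected payoff 4.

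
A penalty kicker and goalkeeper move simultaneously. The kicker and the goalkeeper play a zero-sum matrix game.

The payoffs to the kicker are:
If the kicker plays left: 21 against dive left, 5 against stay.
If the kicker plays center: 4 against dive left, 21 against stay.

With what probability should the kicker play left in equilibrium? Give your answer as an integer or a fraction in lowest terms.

Row minima are 5 and 4, so the kicker's maximin is 5; column maxima are 21 and 21, so the goalkeeper's minimax is 21. These differ, so the equilibrium is in mixed strategies.
Let the kicker play left with probability p. The goalkeeper is indifferent when 21p + 4(1−p) = 5p + 21(1−p), giving p = 17/33.

17/33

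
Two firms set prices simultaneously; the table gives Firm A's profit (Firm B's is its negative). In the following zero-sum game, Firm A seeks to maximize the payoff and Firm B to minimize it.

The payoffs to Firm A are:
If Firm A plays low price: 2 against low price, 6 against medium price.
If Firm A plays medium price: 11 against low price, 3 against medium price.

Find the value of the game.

Row minima are 2 and 3, so Firm A's maximin is 3; column maxima are 11 and 6, so Firm B's minimax is 6. These differ, so the equilibrium is in mixed strategies.
Let Firm A play low price with probability p. Firm B is indifferent when 2p + 11(1−p) = 6p + 3(1−p), giving p = 2/3.
Let Firm B play low price with probability q. Firm A is indifferent when 2q + 6(1−q) = 11q + 3(1−q), giving q = 1/4.
The value is 2·(1/4) + (6)·(3/4) = 5.

5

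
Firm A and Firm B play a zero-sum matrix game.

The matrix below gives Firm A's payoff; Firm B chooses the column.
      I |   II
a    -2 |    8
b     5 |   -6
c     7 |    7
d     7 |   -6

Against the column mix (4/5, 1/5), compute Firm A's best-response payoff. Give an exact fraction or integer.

7

a: (-2)·(4/5) + (8)·(1/5) = 0.
b: (5)·(4/5) + (-6)·(1/5) = 14/5.
c: (7)·(4/5) + (7)·(1/5) = 7.
d: (7)·(4/5) + (-6)·(1/5) = 22/5.
The best pure response is c with expected payoff 7.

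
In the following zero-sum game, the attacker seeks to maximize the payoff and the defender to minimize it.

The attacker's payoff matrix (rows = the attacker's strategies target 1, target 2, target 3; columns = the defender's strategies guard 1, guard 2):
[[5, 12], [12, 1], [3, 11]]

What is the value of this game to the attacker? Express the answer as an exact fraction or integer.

Row target 3 is strictly dominated by row target 1, so the attacker never plays it.
The remaining 2×2 game on (target 1, target 2) × (guard 1, guard 2) has no saddle point. Let the attacker play target 1 with probability p; indifference gives 5p + 12(1−p) = 12p + (1−p), so p = 11/18.
Similarly the defender's optimal q on guard 1 is 11/18, and the value is 5·(11/18) + (12)·(7/18) = 139/18.

139/18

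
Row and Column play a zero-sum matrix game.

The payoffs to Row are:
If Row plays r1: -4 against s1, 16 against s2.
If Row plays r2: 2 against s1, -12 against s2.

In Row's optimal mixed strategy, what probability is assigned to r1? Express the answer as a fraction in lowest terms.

7/17

Row minima are -4 and -12, so Row's maximin is -4; column maxima are 2 and 16, so Column's minimax is 2. These differ, so the equilibrium is in mixed strategies.
Let Row play r1 with probability p. Column is indifferent when −4p + 2(1−p) = 16p − 12(1−p), giving p = 7/17.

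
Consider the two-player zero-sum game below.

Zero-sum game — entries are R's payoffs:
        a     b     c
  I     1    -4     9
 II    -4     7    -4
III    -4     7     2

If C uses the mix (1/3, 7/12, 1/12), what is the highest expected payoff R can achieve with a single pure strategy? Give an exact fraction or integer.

35/12

I: (1)·(1/3) + (-4)·(7/12) + (9)·(1/12) = -5/4.
II: (-4)·(1/3) + (7)·(7/12) + (-4)·(1/12) = 29/12.
III: (-4)·(1/3) + (7)·(7/12) + (2)·(1/12) = 35/12.
The best pure response is III with expected payoff 35/12.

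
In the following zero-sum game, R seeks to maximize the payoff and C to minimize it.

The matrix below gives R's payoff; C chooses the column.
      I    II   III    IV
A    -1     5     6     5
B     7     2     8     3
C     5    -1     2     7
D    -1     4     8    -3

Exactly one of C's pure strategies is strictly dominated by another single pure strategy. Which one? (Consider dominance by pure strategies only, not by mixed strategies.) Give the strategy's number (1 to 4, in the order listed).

C prefers columns that give R less. Compare III with II: 5 < 6, 2 < 8, -1 < 2, 4 < 8.
So II strictly dominates III for C; III is strictly dominated.

3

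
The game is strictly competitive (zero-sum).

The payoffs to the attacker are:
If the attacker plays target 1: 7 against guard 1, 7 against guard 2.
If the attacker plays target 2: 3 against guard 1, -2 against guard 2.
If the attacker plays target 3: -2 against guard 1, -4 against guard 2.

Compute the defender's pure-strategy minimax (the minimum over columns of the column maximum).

The worst case (largest entry) in each column is guard 1: 7, guard 2: 7.
The best (smallest) of these is 7.

7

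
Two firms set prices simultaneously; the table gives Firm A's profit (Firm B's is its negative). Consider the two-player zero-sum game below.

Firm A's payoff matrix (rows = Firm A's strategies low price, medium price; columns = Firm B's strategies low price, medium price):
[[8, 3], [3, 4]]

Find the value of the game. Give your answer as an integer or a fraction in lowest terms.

Row minima are 3 and 3, so Firm A's maximin is 3; column maxima are 8 and 4, so Firm B's minimax is 4. These differ, so the equilibrium is in mixed strategies.
Let Firm A play low price with probability p. Firm B is indifferent when 8p + 3(1−p) = 3p + 4(1−p), giving p = 1/6.
Let Firm B play low price with probability q. Firm A is indifferent when 8q + 3(1−q) = 3q + 4(1−q), giving q = 1/6.
The value is 8·(1/6) + (3)·(5/6) = 23/6.

23/6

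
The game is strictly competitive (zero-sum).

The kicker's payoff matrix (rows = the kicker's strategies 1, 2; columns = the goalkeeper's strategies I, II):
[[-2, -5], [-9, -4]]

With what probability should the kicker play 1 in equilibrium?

Row minima are -5 and -9, so the kicker's maximin is -5; column maxima are -2 and -4, so the goalkeeper's minimax is -4. These differ, so the equilibrium is in mixed strategies.
Let the kicker play 1 with probability p. The goalkeeper is indifferent when −2p − 9(1−p) = −5p − 4(1−p), giving p = 5/8.

5/8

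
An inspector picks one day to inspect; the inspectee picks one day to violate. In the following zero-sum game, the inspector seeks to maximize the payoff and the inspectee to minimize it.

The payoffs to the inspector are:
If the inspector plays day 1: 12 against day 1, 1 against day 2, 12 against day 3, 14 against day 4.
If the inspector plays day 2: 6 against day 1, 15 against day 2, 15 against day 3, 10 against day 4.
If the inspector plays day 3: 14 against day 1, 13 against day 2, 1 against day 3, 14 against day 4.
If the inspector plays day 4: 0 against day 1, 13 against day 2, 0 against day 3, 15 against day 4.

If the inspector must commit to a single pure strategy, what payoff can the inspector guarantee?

6

The worst-case payoff for each row is day 1: 1, day 2: 6, day 3: 1, day 4: 0.
The best of these is 6.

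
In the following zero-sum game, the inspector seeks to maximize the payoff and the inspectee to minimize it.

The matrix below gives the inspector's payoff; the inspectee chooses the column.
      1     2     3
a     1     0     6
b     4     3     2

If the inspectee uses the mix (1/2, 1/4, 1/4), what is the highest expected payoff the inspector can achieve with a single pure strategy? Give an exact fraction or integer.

a: (1)·(1/2) + (0)·(1/4) + (6)·(1/4) = 2.
b: (4)·(1/2) + (3)·(1/4) + (2)·(1/4) = 13/4.
The best pure response is b with expected payoff 13/4.

13/4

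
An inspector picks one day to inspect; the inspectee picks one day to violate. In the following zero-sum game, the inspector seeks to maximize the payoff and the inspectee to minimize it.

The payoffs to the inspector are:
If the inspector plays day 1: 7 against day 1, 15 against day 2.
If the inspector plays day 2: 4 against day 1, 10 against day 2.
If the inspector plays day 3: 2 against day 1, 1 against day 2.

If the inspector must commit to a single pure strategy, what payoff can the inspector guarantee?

7

The worst-case payoff for each row is day 1: 7, day 2: 4, day 3: 1.
The best of these is 7.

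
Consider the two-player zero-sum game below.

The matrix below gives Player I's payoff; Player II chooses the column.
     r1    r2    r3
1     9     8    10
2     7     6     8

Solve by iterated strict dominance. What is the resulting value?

Row 2 is strictly dominated by row 1 (9>7, 8>6, 10>8); eliminate 2.
Column r1 is strictly dominated by r2 for Player II (8<9); eliminate r1.
Column r3 is strictly dominated by r2 for Player II (8<10); eliminate r3.
Only (1, r2) remains, with payoff 8.

8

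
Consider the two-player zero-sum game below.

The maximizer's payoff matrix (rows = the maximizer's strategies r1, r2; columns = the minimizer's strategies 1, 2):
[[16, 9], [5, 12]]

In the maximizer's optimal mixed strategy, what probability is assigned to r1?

Row minima are 9 and 5, so the maximizer's maximin is 9; column maxima are 16 and 12, so the minimizer's minimax is 12. These differ, so the equilibrium is in mixed strategies.
Let the maximizer play r1 with probability p. The minimizer is indifferent when 16p + 5(1−p) = 9p + 12(1−p), giving p = 1/2.

1/2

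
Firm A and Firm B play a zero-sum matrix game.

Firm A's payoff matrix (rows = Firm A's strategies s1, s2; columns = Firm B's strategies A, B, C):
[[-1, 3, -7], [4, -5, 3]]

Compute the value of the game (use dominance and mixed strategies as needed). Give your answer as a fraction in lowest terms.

-13/9

Column A is strictly dominated by C for Firm B (it gives Firm A more in every row).
The remaining 2×2 game on (s1, s2) × (B, C) has no saddle point. Let Firm A play s1 with probability p; indifference gives 3p − 5(1−p) = −7p + 3(1−p), so p = 4/9.
Similarly Firm B's optimal q on B is 5/9, and the value is 3·(5/9) + (-7)·(4/9) = -13/9.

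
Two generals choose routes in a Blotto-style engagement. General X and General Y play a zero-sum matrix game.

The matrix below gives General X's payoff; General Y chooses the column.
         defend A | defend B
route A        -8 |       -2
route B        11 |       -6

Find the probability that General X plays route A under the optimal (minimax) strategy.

17/23

Row minima are -8 and -6, so General X's maximin is -6; column maxima are 11 and -2, so General Y's minimax is -2. These differ, so the equilibrium is in mixed strategies.
Let General X play route A with probability p. General Y is indifferent when −8p + 11(1−p) = −2p − 6(1−p), giving p = 17/23.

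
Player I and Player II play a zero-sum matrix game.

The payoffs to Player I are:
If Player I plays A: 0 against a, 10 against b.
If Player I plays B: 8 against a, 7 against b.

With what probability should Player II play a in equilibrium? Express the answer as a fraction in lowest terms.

Row minima are 0 and 7, so Player I's maximin is 7; column maxima are 8 and 10, so Player II's minimax is 8. These differ, so the equilibrium is in mixed strategies.
Let Player II play a with probability q. Player I is indifferent when 10(1−q) = 8q + 7(1−q), giving q = 3/11.

3/11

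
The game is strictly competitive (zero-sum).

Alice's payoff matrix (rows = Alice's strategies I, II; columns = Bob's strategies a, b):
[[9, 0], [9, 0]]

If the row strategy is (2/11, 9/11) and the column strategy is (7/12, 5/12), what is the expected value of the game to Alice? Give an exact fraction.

Against (7/12, 5/12), each row's expected payoff is I: 21/4; II: 21/4.
Taking the (2/11, 9/11)-weighted average: (2/11)·(21/4) + (9/11)·(21/4) = 21/4.

21/4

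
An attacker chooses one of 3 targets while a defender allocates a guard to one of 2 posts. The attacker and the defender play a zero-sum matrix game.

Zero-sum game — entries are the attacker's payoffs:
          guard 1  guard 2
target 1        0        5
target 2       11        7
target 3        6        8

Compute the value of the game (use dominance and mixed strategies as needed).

Row target 1 is strictly dominated by row target 3, so the attacker never plays it.
The remaining 2×2 game on (target 2, target 3) × (guard 1, guard 2) has no saddle point. Let the attacker play target 2 with probability p; indifference gives 11p + 6(1−p) = 7p + 8(1−p), so p = 1/3.
Similarly the defender's optimal q on guard 1 is 1/6, and the value is 11·(1/6) + (7)·(5/6) = 23/3.

23/3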